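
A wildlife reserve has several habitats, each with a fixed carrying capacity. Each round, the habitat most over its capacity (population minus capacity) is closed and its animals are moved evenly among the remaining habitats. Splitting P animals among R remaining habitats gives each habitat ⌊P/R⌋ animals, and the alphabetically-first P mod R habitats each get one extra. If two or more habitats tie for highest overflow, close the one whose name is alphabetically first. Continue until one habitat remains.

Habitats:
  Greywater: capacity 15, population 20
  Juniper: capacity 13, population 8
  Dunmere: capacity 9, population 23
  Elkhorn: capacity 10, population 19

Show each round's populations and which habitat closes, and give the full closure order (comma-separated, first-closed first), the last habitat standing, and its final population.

Closure order: Dunmere, Elkhorn, Greywater
Last habitat: Juniper with 70 animals

Round 1: Dunmere=23 Elkhorn=19 Greywater=20 Juniper=8 → close Dunmere (overflow 14)
  23÷3 = 7 each, +1 to first 2
Round 2: Elkhorn=27 Greywater=28 Juniper=15 → close Elkhorn (overflow 17)
  27÷2 = 13 each, +1 to first 1
Round 3: Greywater=42 Juniper=28 → close Greywater (overflow 27)
  42÷1 = 42 each, +1 to first 0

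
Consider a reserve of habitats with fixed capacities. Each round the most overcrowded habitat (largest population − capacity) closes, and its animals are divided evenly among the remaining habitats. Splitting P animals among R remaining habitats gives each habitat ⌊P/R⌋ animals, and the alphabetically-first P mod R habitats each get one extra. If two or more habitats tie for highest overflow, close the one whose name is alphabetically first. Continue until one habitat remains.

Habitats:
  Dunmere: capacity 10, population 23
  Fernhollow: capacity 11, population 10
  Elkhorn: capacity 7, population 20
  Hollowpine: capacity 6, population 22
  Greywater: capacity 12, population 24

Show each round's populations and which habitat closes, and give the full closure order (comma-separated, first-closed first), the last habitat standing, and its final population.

Round 1: Dunmere=23 Elkhorn=20 Fernhollow=10 Greywater=24 Hollowpine=22 → close Hollowpine (overflow 16)
  22÷4 = 5 each, +1 to first 2
Round 2: Dunmere=29 Elkhorn=26 Fernhollow=15 Greywater=29 → close Dunmere (overflow 19)
  29÷3 = 9 each, +1 to first 2
Round 3: Elkhorn=36 Fernhollow=25 Greywater=38 → close Elkhorn (overflow 29)
  36÷2 = 18 each, +1 to first 0
Round 4: Fernhollow=43 Greywater=56 → close Greywater (overflow 44)
  56÷1 = 56 each, +1 to first 0

Closure order: Hollowpine, Dunmere, Elkhorn, Greywater
Last habitat: Fernhollow with 99 animals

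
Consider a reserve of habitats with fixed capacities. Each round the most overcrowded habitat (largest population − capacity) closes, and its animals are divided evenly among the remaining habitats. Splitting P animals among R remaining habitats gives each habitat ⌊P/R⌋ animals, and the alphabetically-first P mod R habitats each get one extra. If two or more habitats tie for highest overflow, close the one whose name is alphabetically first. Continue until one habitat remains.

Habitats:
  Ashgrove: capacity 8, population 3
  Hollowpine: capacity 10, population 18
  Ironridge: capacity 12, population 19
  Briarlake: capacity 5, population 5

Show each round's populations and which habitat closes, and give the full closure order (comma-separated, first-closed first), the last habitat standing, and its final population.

Round 1: Ashgrove=3 Briarlake=5 Hollowpine=18 Ironridge=19 → close Hollowpine (overflow 8)
  18÷3 = 6 each, +1 to first 0
Round 2: Ashgrove=9 Briarlake=11 Ironridge=25 → close Ironridge (overflow 13)
  25÷2 = 12 each, +1 to first 1
Round 3: Ashgrove=22 Briarlake=23 → close Briarlake (overflow 18)
  23÷1 = 23 each, +1 to first 0

Closure order: Hollowpine, Ironridge, Briarlake
Last habitat: Ashgrove with 45 animals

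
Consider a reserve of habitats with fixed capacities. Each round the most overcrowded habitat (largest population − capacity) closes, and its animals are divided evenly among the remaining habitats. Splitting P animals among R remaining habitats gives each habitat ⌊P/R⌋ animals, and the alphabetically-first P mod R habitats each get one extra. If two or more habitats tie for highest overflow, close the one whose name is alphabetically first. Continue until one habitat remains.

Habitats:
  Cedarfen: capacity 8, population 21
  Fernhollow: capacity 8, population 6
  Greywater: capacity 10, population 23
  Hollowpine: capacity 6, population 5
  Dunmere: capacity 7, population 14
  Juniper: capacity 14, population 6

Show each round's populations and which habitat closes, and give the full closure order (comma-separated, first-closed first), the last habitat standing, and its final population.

Round 1: Cedarfen=21 Dunmere=14 Fernhollow=6 Greywater=23 Hollowpine=5 Juniper=6 → close Cedarfen (overflow 13)
  21÷5 = 4 each, +1 to first 1
Round 2: Dunmere=19 Fernhollow=10 Greywater=27 Hollowpine=9 Juniper=10 → close Greywater (overflow 17)
  27÷4 = 6 each, +1 to first 3
Round 3: Dunmere=26 Fernhollow=17 Hollowpine=16 Juniper=16 → close Dunmere (overflow 19)
  26÷3 = 8 each, +1 to first 2
Round 4: Fernhollow=26 Hollowpine=25 Juniper=24 → close Hollowpine (overflow 19)
  25÷2 = 12 each, +1 to first 1
Round 5: Fernhollow=39 Juniper=36 → close Fernhollow (overflow 31)
  39÷1 = 39 each, +1 to first 0

Closure order: Cedarfen, Greywater, Dunmere, Hollowpine, Fernhollow
Last habitat: Juniper with 75 animals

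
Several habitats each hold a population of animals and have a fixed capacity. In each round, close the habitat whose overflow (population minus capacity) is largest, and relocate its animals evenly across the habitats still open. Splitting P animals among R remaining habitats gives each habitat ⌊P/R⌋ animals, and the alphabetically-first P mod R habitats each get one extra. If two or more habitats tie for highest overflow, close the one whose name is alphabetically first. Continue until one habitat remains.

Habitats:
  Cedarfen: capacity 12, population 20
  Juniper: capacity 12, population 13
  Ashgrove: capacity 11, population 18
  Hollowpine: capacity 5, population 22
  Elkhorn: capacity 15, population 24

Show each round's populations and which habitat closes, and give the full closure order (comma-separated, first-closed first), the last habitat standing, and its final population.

Round 1: Ashgrove=18 Cedarfen=20 Elkhorn=24 Hollowpine=22 Juniper=13 → close Hollowpine (overflow 17)
  22÷4 = 5 each, +1 to first 2
Round 2: Ashgrove=24 Cedarfen=26 Elkhorn=29 Juniper=18 → close Cedarfen (overflow 14)
  26÷3 = 8 each, +1 to first 2
Round 3: Ashgrove=33 Elkhorn=38 Juniper=26 → close Elkhorn (overflow 23)
  38÷2 = 19 each, +1 to first 0
Round 4: Ashgrove=52 Juniper=45 → close Ashgrove (overflow 41)
  52÷1 = 52 each, +1 to first 0

Closure order: Hollowpine, Cedarfen, Elkhorn, Ashgrove
Last habitat: Juniper with 97 animals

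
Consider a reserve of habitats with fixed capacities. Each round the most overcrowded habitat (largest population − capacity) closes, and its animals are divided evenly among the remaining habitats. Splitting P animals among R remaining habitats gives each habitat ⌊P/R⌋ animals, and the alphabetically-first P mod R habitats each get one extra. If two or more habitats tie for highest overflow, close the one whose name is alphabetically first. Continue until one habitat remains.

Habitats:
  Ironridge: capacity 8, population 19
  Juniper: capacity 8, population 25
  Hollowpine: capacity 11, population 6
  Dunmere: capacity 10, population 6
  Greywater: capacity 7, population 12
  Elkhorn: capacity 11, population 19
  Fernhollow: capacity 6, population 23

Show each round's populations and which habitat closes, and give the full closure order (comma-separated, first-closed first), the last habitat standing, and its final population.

Closure order: Fernhollow, Juniper, Ironridge, Elkhorn, Greywater, Dunmere
Last habitat: Hollowpine with 110 animals

Round 1: Dunmere=6 Elkhorn=19 Fernhollow=23 Greywater=12 Hollowpine=6 Ironridge=19 Juniper=25 → close Fernhollow (overflow 17)
  23÷6 = 3 each, +1 to first 5
Round 2: Dunmere=10 Elkhorn=23 Greywater=16 Hollowpine=10 Ironridge=23 Juniper=28 → close Juniper (overflow 20)
  28÷5 = 5 each, +1 to first 3
Round 3: Dunmere=16 Elkhorn=29 Greywater=22 Hollowpine=15 Ironridge=28 → close Ironridge (overflow 20)
  28÷4 = 7 each, +1 to first 0
Round 4: Dunmere=23 Elkhorn=36 Greywater=29 Hollowpine=22 → close Elkhorn (overflow 25)
  36÷3 = 12 each, +1 to first 0
Round 5: Dunmere=35 Greywater=41 Hollowpine=34 → close Greywater (overflow 34)
  41÷2 = 20 each, +1 to first 1
Round 6: Dunmere=56 Hollowpine=54 → close Dunmere (overflow 46)
  56÷1 = 56 each, +1 to first 0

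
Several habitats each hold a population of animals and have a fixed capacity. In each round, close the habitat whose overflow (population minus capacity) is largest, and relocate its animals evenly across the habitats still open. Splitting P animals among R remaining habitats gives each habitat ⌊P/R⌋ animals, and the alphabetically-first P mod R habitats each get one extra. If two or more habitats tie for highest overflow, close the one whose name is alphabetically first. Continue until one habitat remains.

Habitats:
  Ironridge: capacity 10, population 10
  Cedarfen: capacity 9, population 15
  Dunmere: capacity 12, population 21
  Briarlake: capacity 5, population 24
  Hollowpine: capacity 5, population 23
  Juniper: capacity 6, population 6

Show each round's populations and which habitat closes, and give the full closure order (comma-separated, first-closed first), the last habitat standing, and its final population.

Round 1: Briarlake=24 Cedarfen=15 Dunmere=21 Hollowpine=23 Ironridge=10 Juniper=6 → close Briarlake (overflow 19)
  24÷5 = 4 each, +1 to first 4
Round 2: Cedarfen=20 Dunmere=26 Hollowpine=28 Ironridge=15 Juniper=10 → close Hollowpine (overflow 23)
  28÷4 = 7 each, +1 to first 0
Round 3: Cedarfen=27 Dunmere=33 Ironridge=22 Juniper=17 → close Dunmere (overflow 21)
  33÷3 = 11 each, +1 to first 0
Round 4: Cedarfen=38 Ironridge=33 Juniper=28 → close Cedarfen (overflow 29)
  38÷2 = 19 each, +1 to first 0
Round 5: Ironridge=52 Juniper=47 → close Ironridge (overflow 42)
  52÷1 = 52 each, +1 to first 0

Closure order: Briarlake, Hollowpine, Dunmere, Cedarfen, Ironridge
Last habitat: Juniper with 99 animals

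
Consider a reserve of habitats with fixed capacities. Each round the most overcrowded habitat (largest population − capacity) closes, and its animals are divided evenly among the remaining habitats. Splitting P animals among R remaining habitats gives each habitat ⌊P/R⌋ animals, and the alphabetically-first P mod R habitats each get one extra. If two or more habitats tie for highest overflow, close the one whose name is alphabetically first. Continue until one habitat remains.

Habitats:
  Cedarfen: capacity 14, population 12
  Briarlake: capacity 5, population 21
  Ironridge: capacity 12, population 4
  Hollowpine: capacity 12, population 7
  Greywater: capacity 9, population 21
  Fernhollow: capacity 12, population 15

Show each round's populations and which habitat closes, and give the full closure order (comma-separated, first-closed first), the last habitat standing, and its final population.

Closure order: Briarlake, Greywater, Fernhollow, Cedarfen, Hollowpine
Last habitat: Ironridge with 80 animals

Round 1: Briarlake=21 Cedarfen=12 Fernhollow=15 Greywater=21 Hollowpine=7 Ironridge=4 → close Briarlake (overflow 16)
  21÷5 = 4 each, +1 to first 1
Round 2: Cedarfen=17 Fernhollow=19 Greywater=25 Hollowpine=11 Ironridge=8 → close Greywater (overflow 16)
  25÷4 = 6 each, +1 to first 1
Round 3: Cedarfen=24 Fernhollow=25 Hollowpine=17 Ironridge=14 → close Fernhollow (overflow 13)
  25÷3 = 8 each, +1 to first 1
Round 4: Cedarfen=33 Hollowpine=25 Ironridge=22 → close Cedarfen (overflow 19)
  33÷2 = 16 each, +1 to first 1
Round 5: Hollowpine=42 Ironridge=38 → close Hollowpine (overflow 30)
  42÷1 = 42 each, +1 to first 0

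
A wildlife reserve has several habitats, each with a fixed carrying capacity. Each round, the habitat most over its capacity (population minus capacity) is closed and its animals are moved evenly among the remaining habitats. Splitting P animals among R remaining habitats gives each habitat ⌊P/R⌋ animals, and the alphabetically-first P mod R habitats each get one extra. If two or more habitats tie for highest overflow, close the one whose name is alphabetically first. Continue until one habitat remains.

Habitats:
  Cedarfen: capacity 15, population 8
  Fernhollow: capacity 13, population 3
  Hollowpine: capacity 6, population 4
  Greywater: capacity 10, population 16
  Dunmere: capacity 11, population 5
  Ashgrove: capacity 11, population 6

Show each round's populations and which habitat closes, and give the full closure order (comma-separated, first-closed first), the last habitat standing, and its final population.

Round 1: Ashgrove=6 Cedarfen=8 Dunmere=5 Fernhollow=3 Greywater=16 Hollowpine=4 → close Greywater (overflow 6)
  16÷5 = 3 each, +1 to first 1
Round 2: Ashgrove=10 Cedarfen=11 Dunmere=8 Fernhollow=6 Hollowpine=7 → close Hollowpine (overflow 1)
  7÷4 = 1 each, +1 to first 3
Round 3: Ashgrove=12 Cedarfen=13 Dunmere=10 Fernhollow=7 → close Ashgrove (overflow 1)
  12÷3 = 4 each, +1 to first 0
Round 4: Cedarfen=17 Dunmere=14 Fernhollow=11 → close Dunmere (overflow 3)
  14÷2 = 7 each, +1 to first 0
Round 5: Cedarfen=24 Fernhollow=18 → close Cedarfen (overflow 9)
  24÷1 = 24 each, +1 to first 0

Closure order: Greywater, Hollowpine, Ashgrove, Dunmere, Cedarfen
Last habitat: Fernhollow with 42 animals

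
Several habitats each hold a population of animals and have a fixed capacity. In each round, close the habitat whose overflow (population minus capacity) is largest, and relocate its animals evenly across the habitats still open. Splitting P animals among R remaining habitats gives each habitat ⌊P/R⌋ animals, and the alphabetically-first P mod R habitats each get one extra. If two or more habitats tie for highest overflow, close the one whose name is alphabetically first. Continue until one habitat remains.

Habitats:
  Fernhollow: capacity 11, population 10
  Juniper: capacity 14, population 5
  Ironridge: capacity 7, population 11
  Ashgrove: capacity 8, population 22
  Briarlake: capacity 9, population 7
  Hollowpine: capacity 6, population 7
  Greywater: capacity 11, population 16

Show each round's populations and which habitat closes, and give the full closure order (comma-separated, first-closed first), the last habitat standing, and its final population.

Round 1: Ashgrove=22 Briarlake=7 Fernhollow=10 Greywater=16 Hollowpine=7 Ironridge=11 Juniper=5 → close Ashgrove (overflow 14)
  22÷6 = 3 each, +1 to first 4
Round 2: Briarlake=11 Fernhollow=14 Greywater=20 Hollowpine=11 Ironridge=14 Juniper=8 → close Greywater (overflow 9)
  20÷5 = 4 each, +1 to first 0
Round 3: Briarlake=15 Fernhollow=18 Hollowpine=15 Ironridge=18 Juniper=12 → close Ironridge (overflow 11)
  18÷4 = 4 each, +1 to first 2
Round 4: Briarlake=20 Fernhollow=23 Hollowpine=19 Juniper=16 → close Hollowpine (overflow 13)
  19÷3 = 6 each, +1 to first 1
Round 5: Briarlake=27 Fernhollow=29 Juniper=22 → close Briarlake (overflow 18)
  27÷2 = 13 each, +1 to first 1
Round 6: Fernhollow=43 Juniper=35 → close Fernhollow (overflow 32)
  43÷1 = 43 each, +1 to first 0

Closure order: Ashgrove, Greywater, Ironridge, Hollowpine, Briarlake, Fernhollow
Last habitat: Juniper with 78 animals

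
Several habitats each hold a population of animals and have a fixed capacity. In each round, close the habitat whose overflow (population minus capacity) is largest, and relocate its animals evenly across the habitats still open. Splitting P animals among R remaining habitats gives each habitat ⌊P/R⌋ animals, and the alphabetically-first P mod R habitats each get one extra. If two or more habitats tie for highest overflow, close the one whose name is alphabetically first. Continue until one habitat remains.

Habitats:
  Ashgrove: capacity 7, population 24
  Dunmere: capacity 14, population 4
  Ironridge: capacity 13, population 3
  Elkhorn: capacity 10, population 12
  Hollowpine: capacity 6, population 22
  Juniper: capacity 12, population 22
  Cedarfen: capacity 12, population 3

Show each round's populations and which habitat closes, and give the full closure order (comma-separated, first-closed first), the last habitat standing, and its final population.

Closure order: Ashgrove, Hollowpine, Juniper, Elkhorn, Cedarfen, Dunmere
Last habitat: Ironridge with 90 animals

Round 1: Ashgrove=24 Cedarfen=3 Dunmere=4 Elkhorn=12 Hollowpine=22 Ironridge=3 Juniper=22 → close Ashgrove (overflow 17)
  24÷6 = 4 each, +1 to first 0
Round 2: Cedarfen=7 Dunmere=8 Elkhorn=16 Hollowpine=26 Ironridge=7 Juniper=26 → close Hollowpine (overflow 20)
  26÷5 = 5 each, +1 to first 1
Round 3: Cedarfen=13 Dunmere=13 Elkhorn=21 Ironridge=12 Juniper=31 → close Juniper (overflow 19)
  31÷4 = 7 each, +1 to first 3
Round 4: Cedarfen=21 Dunmere=21 Elkhorn=29 Ironridge=19 → close Elkhorn (overflow 19)
  29÷3 = 9 each, +1 to first 2
Round 5: Cedarfen=31 Dunmere=31 Ironridge=28 → close Cedarfen (overflow 19)
  31÷2 = 15 each, +1 to first 1
Round 6: Dunmere=47 Ironridge=43 → close Dunmere (overflow 33)
  47÷1 = 47 each, +1 to first 0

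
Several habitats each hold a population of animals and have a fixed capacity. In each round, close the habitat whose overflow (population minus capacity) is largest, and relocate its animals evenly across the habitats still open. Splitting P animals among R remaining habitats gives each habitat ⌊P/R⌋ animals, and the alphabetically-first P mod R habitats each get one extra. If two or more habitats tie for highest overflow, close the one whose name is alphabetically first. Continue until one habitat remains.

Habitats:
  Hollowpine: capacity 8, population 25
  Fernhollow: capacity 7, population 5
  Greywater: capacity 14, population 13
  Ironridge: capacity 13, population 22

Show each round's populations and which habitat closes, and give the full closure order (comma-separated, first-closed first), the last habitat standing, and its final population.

Closure order: Hollowpine, Ironridge, Fernhollow
Last habitat: Greywater with 65 animals

Round 1: Fernhollow=5 Greywater=13 Hollowpine=25 Ironridge=22 → close Hollowpine (overflow 17)
  25÷3 = 8 each, +1 to first 1
Round 2: Fernhollow=14 Greywater=21 Ironridge=30 → close Ironridge (overflow 17)
  30÷2 = 15 each, +1 to first 0
Round 3: Fernhollow=29 Greywater=36 → close Fernhollow (overflow 22)
  29÷1 = 29 each, +1 to first 0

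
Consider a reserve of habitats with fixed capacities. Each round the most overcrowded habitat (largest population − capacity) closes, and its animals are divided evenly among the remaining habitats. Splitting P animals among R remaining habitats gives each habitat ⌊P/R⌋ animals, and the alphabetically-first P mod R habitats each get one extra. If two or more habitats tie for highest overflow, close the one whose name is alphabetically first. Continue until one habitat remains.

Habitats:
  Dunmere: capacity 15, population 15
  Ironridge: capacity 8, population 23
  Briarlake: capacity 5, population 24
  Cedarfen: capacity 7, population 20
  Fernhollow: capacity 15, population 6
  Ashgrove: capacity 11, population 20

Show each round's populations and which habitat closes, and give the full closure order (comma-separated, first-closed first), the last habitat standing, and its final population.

Closure order: Briarlake, Ironridge, Cedarfen, Ashgrove, Dunmere
Last habitat: Fernhollow with 108 animals

Round 1: Ashgrove=20 Briarlake=24 Cedarfen=20 Dunmere=15 Fernhollow=6 Ironridge=23 → close Briarlake (overflow 19)
  24÷5 = 4 each, +1 to first 4
Round 2: Ashgrove=25 Cedarfen=25 Dunmere=20 Fernhollow=11 Ironridge=27 → close Ironridge (overflow 19)
  27÷4 = 6 each, +1 to first 3
Round 3: Ashgrove=32 Cedarfen=32 Dunmere=27 Fernhollow=17 → close Cedarfen (overflow 25)
  32÷3 = 10 each, +1 to first 2
Round 4: Ashgrove=43 Dunmere=38 Fernhollow=27 → close Ashgrove (overflow 32)
  43÷2 = 21 each, +1 to first 1
Round 5: Dunmere=60 Fernhollow=48 → close Dunmere (overflow 45)
  60÷1 = 60 each, +1 to first 0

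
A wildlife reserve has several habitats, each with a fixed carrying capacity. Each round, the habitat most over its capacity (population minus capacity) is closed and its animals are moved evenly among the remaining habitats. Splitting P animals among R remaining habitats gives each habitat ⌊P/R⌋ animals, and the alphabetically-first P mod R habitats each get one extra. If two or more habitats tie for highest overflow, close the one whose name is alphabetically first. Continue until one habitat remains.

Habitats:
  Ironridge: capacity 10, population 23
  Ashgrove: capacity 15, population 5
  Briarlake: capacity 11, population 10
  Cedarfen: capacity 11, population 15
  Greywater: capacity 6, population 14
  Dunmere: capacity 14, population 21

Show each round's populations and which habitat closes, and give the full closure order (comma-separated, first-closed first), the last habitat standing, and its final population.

Round 1: Ashgrove=5 Briarlake=10 Cedarfen=15 Dunmere=21 Greywater=14 Ironridge=23 → close Ironridge (overflow 13)
  23÷5 = 4 each, +1 to first 3
Round 2: Ashgrove=10 Briarlake=15 Cedarfen=20 Dunmere=25 Greywater=18 → close Greywater (overflow 12)
  18÷4 = 4 each, +1 to first 2
Round 3: Ashgrove=15 Briarlake=20 Cedarfen=24 Dunmere=29 → close Dunmere (overflow 15)
  29÷3 = 9 each, +1 to first 2
Round 4: Ashgrove=25 Briarlake=30 Cedarfen=33 → close Cedarfen (overflow 22)
  33÷2 = 16 each, +1 to first 1
Round 5: Ashgrove=42 Briarlake=46 → close Briarlake (overflow 35)
  46÷1 = 46 each, +1 to first 0

Closure order: Ironridge, Greywater, Dunmere, Cedarfen, Briarlake
Last habitat: Ashgrove with 88 animals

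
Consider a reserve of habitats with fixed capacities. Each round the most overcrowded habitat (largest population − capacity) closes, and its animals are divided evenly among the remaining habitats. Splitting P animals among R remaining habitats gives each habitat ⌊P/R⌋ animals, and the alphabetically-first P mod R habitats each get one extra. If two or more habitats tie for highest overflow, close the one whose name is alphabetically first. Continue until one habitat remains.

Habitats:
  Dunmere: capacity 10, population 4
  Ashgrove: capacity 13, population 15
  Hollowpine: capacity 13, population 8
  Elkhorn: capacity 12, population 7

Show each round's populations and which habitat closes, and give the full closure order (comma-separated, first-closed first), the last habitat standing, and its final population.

Round 1: Ashgrove=15 Dunmere=4 Elkhorn=7 Hollowpine=8 → close Ashgrove (overflow 2)
  15÷3 = 5 each, +1 to first 0
Round 2: Dunmere=9 Elkhorn=12 Hollowpine=13 → close Elkhorn (overflow 0)
  12÷2 = 6 each, +1 to first 0
Round 3: Dunmere=15 Hollowpine=19 → close Hollowpine (overflow 6)
  19÷1 = 19 each, +1 to first 0

Closure order: Ashgrove, Elkhorn, Hollowpine
Last habitat: Dunmere with 34 animals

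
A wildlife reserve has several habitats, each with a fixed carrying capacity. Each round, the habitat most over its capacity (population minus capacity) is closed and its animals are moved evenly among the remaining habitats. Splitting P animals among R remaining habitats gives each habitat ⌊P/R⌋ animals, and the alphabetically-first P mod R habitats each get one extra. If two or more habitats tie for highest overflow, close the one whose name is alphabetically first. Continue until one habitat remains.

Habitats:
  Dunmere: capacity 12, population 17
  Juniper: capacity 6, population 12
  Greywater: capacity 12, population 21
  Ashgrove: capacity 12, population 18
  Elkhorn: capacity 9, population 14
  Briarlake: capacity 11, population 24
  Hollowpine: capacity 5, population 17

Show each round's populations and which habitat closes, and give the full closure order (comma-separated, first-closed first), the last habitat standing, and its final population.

Closure order: Briarlake, Hollowpine, Greywater, Ashgrove, Dunmere, Elkhorn
Last habitat: Juniper with 123 animals

Round 1: Ashgrove=18 Briarlake=24 Dunmere=17 Elkhorn=14 Greywater=21 Hollowpine=17 Juniper=12 → close Briarlake (overflow 13)
  24÷6 = 4 each, +1 to first 0
Round 2: Ashgrove=22 Dunmere=21 Elkhorn=18 Greywater=25 Hollowpine=21 Juniper=16 → close Hollowpine (overflow 16)
  21÷5 = 4 each, +1 to first 1
Round 3: Ashgrove=27 Dunmere=25 Elkhorn=22 Greywater=29 Juniper=20 → close Greywater (overflow 17)
  29÷4 = 7 each, +1 to first 1
Round 4: Ashgrove=35 Dunmere=32 Elkhorn=29 Juniper=27 → close Ashgrove (overflow 23)
  35÷3 = 11 each, +1 to first 2
Round 5: Dunmere=44 Elkhorn=41 Juniper=38 → close Dunmere (overflow 32)
  44÷2 = 22 each, +1 to first 0
Round 6: Elkhorn=63 Juniper=60 → close Elkhorn (overflow 54)
  63÷1 = 63 each, +1 to first 0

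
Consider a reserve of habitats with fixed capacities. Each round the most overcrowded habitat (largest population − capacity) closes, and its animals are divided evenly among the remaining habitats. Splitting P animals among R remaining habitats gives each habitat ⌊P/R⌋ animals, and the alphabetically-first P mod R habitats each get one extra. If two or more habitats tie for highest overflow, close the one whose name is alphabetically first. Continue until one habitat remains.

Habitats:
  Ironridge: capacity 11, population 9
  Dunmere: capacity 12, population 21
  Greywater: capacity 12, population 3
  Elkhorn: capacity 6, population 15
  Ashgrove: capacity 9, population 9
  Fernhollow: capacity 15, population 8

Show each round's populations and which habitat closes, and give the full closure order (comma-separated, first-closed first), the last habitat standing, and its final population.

Round 1: Ashgrove=9 Dunmere=21 Elkhorn=15 Fernhollow=8 Greywater=3 Ironridge=9 → close Dunmere (overflow 9)
  21÷5 = 4 each, +1 to first 1
Round 2: Ashgrove=14 Elkhorn=19 Fernhollow=12 Greywater=7 Ironridge=13 → close Elkhorn (overflow 13)
  19÷4 = 4 each, +1 to first 3
Round 3: Ashgrove=19 Fernhollow=17 Greywater=12 Ironridge=17 → close Ashgrove (overflow 10)
  19÷3 = 6 each, +1 to first 1
Round 4: Fernhollow=24 Greywater=18 Ironridge=23 → close Ironridge (overflow 12)
  23÷2 = 11 each, +1 to first 1
Round 5: Fernhollow=36 Greywater=29 → close Fernhollow (overflow 21)
  36÷1 = 36 each, +1 to first 0

Closure order: Dunmere, Elkhorn, Ashgrove, Ironridge, Fernhollow
Last habitat: Greywater with 65 animals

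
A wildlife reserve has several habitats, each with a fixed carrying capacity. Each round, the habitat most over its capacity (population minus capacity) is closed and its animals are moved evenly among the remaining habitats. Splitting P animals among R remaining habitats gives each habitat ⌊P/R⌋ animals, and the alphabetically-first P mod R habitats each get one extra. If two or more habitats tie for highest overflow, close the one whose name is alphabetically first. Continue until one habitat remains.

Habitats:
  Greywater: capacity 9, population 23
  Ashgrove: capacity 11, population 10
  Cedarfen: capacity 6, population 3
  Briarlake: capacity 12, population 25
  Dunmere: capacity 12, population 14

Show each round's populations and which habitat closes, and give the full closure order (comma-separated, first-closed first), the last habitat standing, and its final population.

Round 1: Ashgrove=10 Briarlake=25 Cedarfen=3 Dunmere=14 Greywater=23 → close Greywater (overflow 14)
  23÷4 = 5 each, +1 to first 3
Round 2: Ashgrove=16 Briarlake=31 Cedarfen=9 Dunmere=19 → close Briarlake (overflow 19)
  31÷3 = 10 each, +1 to first 1
Round 3: Ashgrove=27 Cedarfen=19 Dunmere=29 → close Dunmere (overflow 17)
  29÷2 = 14 each, +1 to first 1
Round 4: Ashgrove=42 Cedarfen=33 → close Ashgrove (overflow 31)
  42÷1 = 42 each, +1 to first 0

Closure order: Greywater, Briarlake, Dunmere, Ashgrove
Last habitat: Cedarfen with 75 animals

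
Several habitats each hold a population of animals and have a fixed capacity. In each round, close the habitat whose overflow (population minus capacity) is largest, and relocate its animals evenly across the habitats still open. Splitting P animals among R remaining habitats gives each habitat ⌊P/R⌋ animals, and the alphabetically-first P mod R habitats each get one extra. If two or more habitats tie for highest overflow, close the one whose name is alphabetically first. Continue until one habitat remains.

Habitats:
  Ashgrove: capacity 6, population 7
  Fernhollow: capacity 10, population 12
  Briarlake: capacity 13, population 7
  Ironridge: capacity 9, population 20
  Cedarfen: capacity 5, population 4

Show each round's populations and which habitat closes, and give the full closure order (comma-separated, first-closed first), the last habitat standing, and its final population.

Round 1: Ashgrove=7 Briarlake=7 Cedarfen=4 Fernhollow=12 Ironridge=20 → close Ironridge (overflow 11)
  20÷4 = 5 each, +1 to first 0
Round 2: Ashgrove=12 Briarlake=12 Cedarfen=9 Fernhollow=17 → close Fernhollow (overflow 7)
  17÷3 = 5 each, +1 to first 2
Round 3: Ashgrove=18 Briarlake=18 Cedarfen=14 → close Ashgrove (overflow 12)
  18÷2 = 9 each, +1 to first 0
Round 4: Briarlake=27 Cedarfen=23 → close Cedarfen (overflow 18)
  23÷1 = 23 each, +1 to first 0

Closure order: Ironridge, Fernhollow, Ashgrove, Cedarfen
Last habitat: Briarlake with 50 animals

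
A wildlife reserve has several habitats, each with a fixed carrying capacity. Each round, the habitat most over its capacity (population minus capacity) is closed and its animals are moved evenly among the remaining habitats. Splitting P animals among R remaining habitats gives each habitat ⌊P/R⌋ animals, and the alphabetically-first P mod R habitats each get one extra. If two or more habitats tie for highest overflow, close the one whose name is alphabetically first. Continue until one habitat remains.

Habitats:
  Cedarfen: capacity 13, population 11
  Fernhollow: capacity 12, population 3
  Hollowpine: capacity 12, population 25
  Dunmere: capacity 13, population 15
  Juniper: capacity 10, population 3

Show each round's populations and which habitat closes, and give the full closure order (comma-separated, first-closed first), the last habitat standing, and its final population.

Closure order: Hollowpine, Dunmere, Cedarfen, Juniper
Last habitat: Fernhollow with 57 animals

Round 1: Cedarfen=11 Dunmere=15 Fernhollow=3 Hollowpine=25 Juniper=3 → close Hollowpine (overflow 13)
  25÷4 = 6 each, +1 to first 1
Round 2: Cedarfen=18 Dunmere=21 Fernhollow=9 Juniper=9 → close Dunmere (overflow 8)
  21÷3 = 7 each, +1 to first 0
Round 3: Cedarfen=25 Fernhollow=16 Juniper=16 → close Cedarfen (overflow 12)
  25÷2 = 12 each, +1 to first 1
Round 4: Fernhollow=29 Juniper=28 → close Juniper (overflow 18)
  28÷1 = 28 each, +1 to first 0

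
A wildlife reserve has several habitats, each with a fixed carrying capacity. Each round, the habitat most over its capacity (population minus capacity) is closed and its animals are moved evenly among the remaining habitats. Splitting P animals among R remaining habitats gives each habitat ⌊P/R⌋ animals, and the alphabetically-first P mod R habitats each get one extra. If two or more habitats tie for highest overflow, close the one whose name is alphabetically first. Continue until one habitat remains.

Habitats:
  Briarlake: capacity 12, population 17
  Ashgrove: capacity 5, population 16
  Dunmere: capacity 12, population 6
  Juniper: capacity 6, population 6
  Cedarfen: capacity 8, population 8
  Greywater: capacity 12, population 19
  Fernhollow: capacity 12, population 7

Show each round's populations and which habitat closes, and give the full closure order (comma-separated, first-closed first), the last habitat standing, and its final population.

Closure order: Ashgrove, Greywater, Briarlake, Cedarfen, Juniper, Dunmere
Last habitat: Fernhollow with 79 animals

Round 1: Ashgrove=16 Briarlake=17 Cedarfen=8 Dunmere=6 Fernhollow=7 Greywater=19 Juniper=6 → close Ashgrove (overflow 11)
  16÷6 = 2 each, +1 to first 4
Round 2: Briarlake=20 Cedarfen=11 Dunmere=9 Fernhollow=10 Greywater=21 Juniper=8 → close Greywater (overflow 9)
  21÷5 = 4 each, +1 to first 1
Round 3: Briarlake=25 Cedarfen=15 Dunmere=13 Fernhollow=14 Juniper=12 → close Briarlake (overflow 13)
  25÷4 = 6 each, +1 to first 1
Round 4: Cedarfen=22 Dunmere=19 Fernhollow=20 Juniper=18 → close Cedarfen (overflow 14)
  22÷3 = 7 each, +1 to first 1
Round 5: Dunmere=27 Fernhollow=27 Juniper=25 → close Juniper (overflow 19)
  25÷2 = 12 each, +1 to first 1
Round 6: Dunmere=40 Fernhollow=39 → close Dunmere (overflow 28)
  40÷1 = 40 each, +1 to first 0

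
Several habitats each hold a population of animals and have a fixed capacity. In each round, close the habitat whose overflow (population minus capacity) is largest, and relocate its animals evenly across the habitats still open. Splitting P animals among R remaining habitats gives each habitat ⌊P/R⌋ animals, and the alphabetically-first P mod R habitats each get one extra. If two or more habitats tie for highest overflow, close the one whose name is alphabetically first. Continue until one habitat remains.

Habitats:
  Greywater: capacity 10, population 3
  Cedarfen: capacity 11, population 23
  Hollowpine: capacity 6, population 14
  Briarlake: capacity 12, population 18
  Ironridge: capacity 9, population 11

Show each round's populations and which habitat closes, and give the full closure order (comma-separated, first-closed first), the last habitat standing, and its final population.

Closure order: Cedarfen, Hollowpine, Briarlake, Ironridge
Last habitat: Greywater with 69 animals

Round 1: Briarlake=18 Cedarfen=23 Greywater=3 Hollowpine=14 Ironridge=11 → close Cedarfen (overflow 12)
  23÷4 = 5 each, +1 to first 3
Round 2: Briarlake=24 Greywater=9 Hollowpine=20 Ironridge=16 → close Hollowpine (overflow 14)
  20÷3 = 6 each, +1 to first 2
Round 3: Briarlake=31 Greywater=16 Ironridge=22 → close Briarlake (overflow 19)
  31÷2 = 15 each, +1 to first 1
Round 4: Greywater=32 Ironridge=37 → close Ironridge (overflow 28)
  37÷1 = 37 each, +1 to first 0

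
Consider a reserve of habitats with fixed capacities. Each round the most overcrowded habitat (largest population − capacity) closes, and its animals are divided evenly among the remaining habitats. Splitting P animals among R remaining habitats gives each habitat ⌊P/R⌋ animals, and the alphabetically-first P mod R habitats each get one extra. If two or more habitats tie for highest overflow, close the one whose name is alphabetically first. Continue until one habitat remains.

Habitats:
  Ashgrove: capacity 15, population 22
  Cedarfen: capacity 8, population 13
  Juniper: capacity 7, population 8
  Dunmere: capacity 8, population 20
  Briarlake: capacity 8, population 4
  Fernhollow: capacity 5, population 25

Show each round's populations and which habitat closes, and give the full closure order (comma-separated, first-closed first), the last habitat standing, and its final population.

Closure order: Fernhollow, Dunmere, Ashgrove, Cedarfen, Juniper
Last habitat: Briarlake with 92 animals

Round 1: Ashgrove=22 Briarlake=4 Cedarfen=13 Dunmere=20 Fernhollow=25 Juniper=8 → close Fernhollow (overflow 20)
  25÷5 = 5 each, +1 to first 0
Round 2: Ashgrove=27 Briarlake=9 Cedarfen=18 Dunmere=25 Juniper=13 → close Dunmere (overflow 17)
  25÷4 = 6 each, +1 to first 1
Round 3: Ashgrove=34 Briarlake=15 Cedarfen=24 Juniper=19 → close Ashgrove (overflow 19)
  34÷3 = 11 each, +1 to first 1
Round 4: Briarlake=27 Cedarfen=35 Juniper=30 → close Cedarfen (overflow 27)
  35÷2 = 17 each, +1 to first 1
Round 5: Briarlake=45 Juniper=47 → close Juniper (overflow 40)
  47÷1 = 47 each, +1 to first 0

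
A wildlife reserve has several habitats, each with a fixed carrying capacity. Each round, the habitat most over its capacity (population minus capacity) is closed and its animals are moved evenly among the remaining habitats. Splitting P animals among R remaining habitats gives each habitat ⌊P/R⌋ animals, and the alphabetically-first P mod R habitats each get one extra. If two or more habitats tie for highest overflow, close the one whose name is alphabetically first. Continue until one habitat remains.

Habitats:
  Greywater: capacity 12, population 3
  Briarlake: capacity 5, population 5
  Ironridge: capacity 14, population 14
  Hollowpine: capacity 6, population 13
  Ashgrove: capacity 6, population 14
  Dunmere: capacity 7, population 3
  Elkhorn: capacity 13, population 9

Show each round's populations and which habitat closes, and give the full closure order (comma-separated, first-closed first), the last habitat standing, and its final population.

Round 1: Ashgrove=14 Briarlake=5 Dunmere=3 Elkhorn=9 Greywater=3 Hollowpine=13 Ironridge=14 → close Ashgrove (overflow 8)
  14÷6 = 2 each, +1 to first 2
Round 2: Briarlake=8 Dunmere=6 Elkhorn=11 Greywater=5 Hollowpine=15 Ironridge=16 → close Hollowpine (overflow 9)
  15÷5 = 3 each, +1 to first 0
Round 3: Briarlake=11 Dunmere=9 Elkhorn=14 Greywater=8 Ironridge=19 → close Briarlake (overflow 6)
  11÷4 = 2 each, +1 to first 3
Round 4: Dunmere=12 Elkhorn=17 Greywater=11 Ironridge=21 → close Ironridge (overflow 7)
  21÷3 = 7 each, +1 to first 0
Round 5: Dunmere=19 Elkhorn=24 Greywater=18 → close Dunmere (overflow 12)
  19÷2 = 9 each, +1 to first 1
Round 6: Elkhorn=34 Greywater=27 → close Elkhorn (overflow 21)
  34÷1 = 34 each, +1 to first 0

Closure order: Ashgrove, Hollowpine, Briarlake, Ironridge, Dunmere, Elkhorn
Last habitat: Greywater with 61 animals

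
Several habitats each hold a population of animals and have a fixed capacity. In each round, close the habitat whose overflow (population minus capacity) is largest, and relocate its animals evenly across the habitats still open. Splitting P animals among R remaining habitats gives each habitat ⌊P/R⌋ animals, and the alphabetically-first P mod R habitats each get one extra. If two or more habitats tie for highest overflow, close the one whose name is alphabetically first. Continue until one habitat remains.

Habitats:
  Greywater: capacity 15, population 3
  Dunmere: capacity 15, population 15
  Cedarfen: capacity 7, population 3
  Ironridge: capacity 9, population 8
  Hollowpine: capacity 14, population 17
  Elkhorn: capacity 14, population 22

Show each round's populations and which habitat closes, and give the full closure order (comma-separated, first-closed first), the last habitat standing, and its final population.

Round 1: Cedarfen=3 Dunmere=15 Elkhorn=22 Greywater=3 Hollowpine=17 Ironridge=8 → close Elkhorn (overflow 8)
  22÷5 = 4 each, +1 to first 2
Round 2: Cedarfen=8 Dunmere=20 Greywater=7 Hollowpine=21 Ironridge=12 → close Hollowpine (overflow 7)
  21÷4 = 5 each, +1 to first 1
Round 3: Cedarfen=14 Dunmere=25 Greywater=12 Ironridge=17 → close Dunmere (overflow 10)
  25÷3 = 8 each, +1 to first 1
Round 4: Cedarfen=23 Greywater=20 Ironridge=25 → close Cedarfen (overflow 16)
  23÷2 = 11 each, +1 to first 1
Round 5: Greywater=32 Ironridge=36 → close Ironridge (overflow 27)
  36÷1 = 36 each, +1 to first 0

Closure order: Elkhorn, Hollowpine, Dunmere, Cedarfen, Ironridge
Last habitat: Greywater with 68 animals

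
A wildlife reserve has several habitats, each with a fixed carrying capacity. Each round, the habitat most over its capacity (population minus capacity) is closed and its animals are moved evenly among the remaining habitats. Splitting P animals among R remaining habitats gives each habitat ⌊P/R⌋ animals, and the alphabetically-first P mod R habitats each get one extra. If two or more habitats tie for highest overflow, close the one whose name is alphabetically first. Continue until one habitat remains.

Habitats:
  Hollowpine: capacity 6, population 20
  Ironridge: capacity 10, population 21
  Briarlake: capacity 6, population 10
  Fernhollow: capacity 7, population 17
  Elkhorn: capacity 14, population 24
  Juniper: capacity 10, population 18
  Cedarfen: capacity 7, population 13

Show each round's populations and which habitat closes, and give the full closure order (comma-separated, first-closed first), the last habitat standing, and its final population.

Round 1: Briarlake=10 Cedarfen=13 Elkhorn=24 Fernhollow=17 Hollowpine=20 Ironridge=21 Juniper=18 → close Hollowpine (overflow 14)
  20÷6 = 3 each, +1 to first 2
Round 2: Briarlake=14 Cedarfen=17 Elkhorn=27 Fernhollow=20 Ironridge=24 Juniper=21 → close Ironridge (overflow 14)
  24÷5 = 4 each, +1 to first 4
Round 3: Briarlake=19 Cedarfen=22 Elkhorn=32 Fernhollow=25 Juniper=25 → close Elkhorn (overflow 18)
  32÷4 = 8 each, +1 to first 0
Round 4: Briarlake=27 Cedarfen=30 Fernhollow=33 Juniper=33 → close Fernhollow (overflow 26)
  33÷3 = 11 each, +1 to first 0
Round 5: Briarlake=38 Cedarfen=41 Juniper=44 → close Cedarfen (overflow 34)
  41÷2 = 20 each, +1 to first 1
Round 6: Briarlake=59 Juniper=64 → close Juniper (overflow 54)
  64÷1 = 64 each, +1 to first 0

Closure order: Hollowpine, Ironridge, Elkhorn, Fernhollow, Cedarfen, Juniper
Last habitat: Briarlake with 123 animals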